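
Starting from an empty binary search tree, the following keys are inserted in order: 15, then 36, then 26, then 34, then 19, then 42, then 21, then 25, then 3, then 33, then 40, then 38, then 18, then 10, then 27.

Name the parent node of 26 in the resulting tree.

36

15: root
36: right child of 15 (depth 1)
26: left child of 36 (depth 2)
34: right child of 26 (depth 3)
19: left child of 26 (depth 3)
42: right child of 36 (depth 2)
21: right child of 19 (depth 4)
25: right child of 21 (depth 5)
3: left child of 15 (depth 1)
33: left child of 34 (depth 4)
40: left child of 42 (depth 3)
38: left child of 40 (depth 4)
18: left child of 19 (depth 4)
10: right child of 3 (depth 2)
27: left child of 33 (depth 5)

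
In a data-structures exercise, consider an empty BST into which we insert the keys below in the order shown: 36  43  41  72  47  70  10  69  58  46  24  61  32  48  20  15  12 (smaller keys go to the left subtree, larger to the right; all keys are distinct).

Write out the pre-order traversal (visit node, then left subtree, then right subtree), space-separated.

36: root
43: right child of 36 (depth 1)
41: left child of 43 (depth 2)
72: right child of 43 (depth 2)
47: left child of 72 (depth 3)
70: right child of 47 (depth 4)
10: left child of 36 (depth 1)
69: left child of 70 (depth 5)
58: left child of 69 (depth 6)
46: left child of 47 (depth 4)
24: right child of 10 (depth 2)
61: right child of 58 (depth 7)
32: right child of 24 (depth 3)
48: left child of 58 (depth 7)
20: left child of 24 (depth 3)
15: left child of 20 (depth 4)
12: left child of 15 (depth 5)

36 10 24 20 15 12 32 43 41 72 47 46 70 69 58 48 61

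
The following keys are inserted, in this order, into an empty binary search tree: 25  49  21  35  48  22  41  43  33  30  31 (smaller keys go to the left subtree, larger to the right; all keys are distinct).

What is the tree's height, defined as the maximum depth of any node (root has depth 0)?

5

25: root
49: right child of 25 (depth 1)
21: left child of 25 (depth 1)
35: left child of 49 (depth 2)
48: right child of 35 (depth 3)
22: right child of 21 (depth 2)
41: left child of 48 (depth 4)
43: right child of 41 (depth 5)
33: left child of 35 (depth 3)
30: left child of 33 (depth 4)
31: right child of 30 (depth 5)

The deepest node is 43 at depth 5.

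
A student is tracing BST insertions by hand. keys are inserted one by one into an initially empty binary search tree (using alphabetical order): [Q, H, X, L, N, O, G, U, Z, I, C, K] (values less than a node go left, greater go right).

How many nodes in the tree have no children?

5

Resulting structure (node: left, right):
  Q: L=H, R=X
  H: L=G, R=L
  X: L=U, R=Z
  L: L=I, R=N
  N: L=–, R=O
  O: L=–, R=–
  G: L=C, R=–
  U: L=–, R=–
  Z: L=–, R=–
  I: L=–, R=K
  C: L=–, R=–
  K: L=–, R=–

Leaves: C, K, O, U, Z — 5 in total.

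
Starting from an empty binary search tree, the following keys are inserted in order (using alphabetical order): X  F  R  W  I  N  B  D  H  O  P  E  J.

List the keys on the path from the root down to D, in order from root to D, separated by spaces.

X: root
F: left child of X (depth 1)
R: right child of F (depth 2)
W: right child of R (depth 3)
I: left child of R (depth 3)
N: right child of I (depth 4)
B: left child of F (depth 2)
D: right child of B (depth 3)
H: left child of I (depth 4)
O: right child of N (depth 5)
P: right child of O (depth 6)
E: right child of D (depth 4)
J: left child of N (depth 5)

X F B D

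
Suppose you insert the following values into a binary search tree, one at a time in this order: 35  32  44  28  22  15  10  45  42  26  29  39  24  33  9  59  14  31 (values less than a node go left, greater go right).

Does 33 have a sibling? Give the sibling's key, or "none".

Insert 35: tree is empty, so 35 becomes the root.
Insert 32: 32 < 35 → go left. Place as left child of 35.
Insert 44: 44 > 35 → go right. Place as right child of 35.
Insert 28: 28 < 35 → go left; 28 < 32 → go left. Place as left child of 32.
Insert 22: 22 < 35 → go left; 22 < 32 → go left; 22 < 28 → go left. Place as left child of 28.
Insert 15: 15 < 35 → go left; 15 < 32 → go left; 15 < 28 → go left; 15 < 22 → go left. Place as left child of 22.
Insert 10: 10 < 35 → go left; 10 < 32 → go left; 10 < 28 → go left; 10 < 22 → go left; 10 < 15 → go left. Place as left child of 15.
Insert 45: 45 > 35 → go right; 45 > 44 → go right. Place as right child of 44.
Insert 42: 42 > 35 → go right; 42 < 44 → go left. Place as left child of 44.
Insert 26: 26 < 35 → go left; 26 < 32 → go left; 26 < 28 → go left; 26 > 22 → go right. Place as right child of 22.
Insert 29: 29 < 35 → go left; 29 < 32 → go left; 29 > 28 → go right. Place as right child of 28.
Insert 39: 39 > 35 → go right; 39 < 44 → go left; 39 < 42 → go left. Place as left child of 42.
Insert 24: 24 < 35 → go left; 24 < 32 → go left; 24 < 28 → go left; 24 > 22 → go right; 24 < 26 → go left. Place as left child of 26.
Insert 33: 33 < 35 → go left; 33 > 32 → go right. Place as right child of 32.
Insert 9: 9 < 35 → go left; 9 < 32 → go left; 9 < 28 → go left; 9 < 22 → go left; 9 < 15 → go left; 9 < 10 → go left. Place as left child of 10.
Insert 59: 59 > 35 → go right; 59 > 44 → go right; 59 > 45 → go right. Place as right child of 45.
Insert 14: 14 < 35 → go left; 14 < 32 → go left; 14 < 28 → go left; 14 < 22 → go left; 14 < 15 → go left; 14 > 10 → go right. Place as right child of 10.
Insert 31: 31 < 35 → go left; 31 < 32 → go left; 31 > 28 → go right; 31 > 29 → go right. Place as right child of 29.

33's parent is 32; the other child of 32 is 28.

28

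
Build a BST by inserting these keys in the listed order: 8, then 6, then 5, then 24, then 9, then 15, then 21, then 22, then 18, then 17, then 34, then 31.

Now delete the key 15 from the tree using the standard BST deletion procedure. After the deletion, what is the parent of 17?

18

8: root
6: left child of 8 (depth 1)
5: left child of 6 (depth 2)
24: right child of 8 (depth 1)
9: left child of 24 (depth 2)
15: right child of 9 (depth 3)
21: right child of 15 (depth 4)
22: right child of 21 (depth 5)
18: left child of 21 (depth 5)
17: left child of 18 (depth 6)
34: right child of 24 (depth 2)
31: left child of 34 (depth 3)

Delete 15 (at most one child — splice it out).
After deletion, 17's parent is 18.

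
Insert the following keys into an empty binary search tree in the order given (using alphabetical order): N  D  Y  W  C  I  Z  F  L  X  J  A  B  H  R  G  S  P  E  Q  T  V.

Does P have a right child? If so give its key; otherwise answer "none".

Q

Resulting structure (node: left, right):
  N: L=D, R=Y
  D: L=C, R=I
  Y: L=W, R=Z
  W: L=R, R=X
  C: L=A, R=–
  I: L=F, R=L
  Z: L=–, R=–
  F: L=E, R=H
  L: L=J, R=–
  X: L=–, R=–
  J: L=–, R=–
  A: L=–, R=B
  B: L=–, R=–
  H: L=G, R=–
  R: L=P, R=S
  G: L=–, R=–
  S: L=–, R=T
  P: L=–, R=Q
  E: L=–, R=–
  Q: L=–, R=–
  T: L=–, R=V
  V: L=–, R=–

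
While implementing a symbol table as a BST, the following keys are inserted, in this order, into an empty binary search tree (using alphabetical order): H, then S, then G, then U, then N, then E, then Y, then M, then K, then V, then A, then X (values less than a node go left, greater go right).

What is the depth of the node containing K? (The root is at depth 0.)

Resulting structure (node: left, right):
  H: L=G, R=S
  S: L=N, R=U
  G: L=E, R=–
  U: L=–, R=Y
  N: L=M, R=–
  E: L=A, R=–
  Y: L=V, R=–
  M: L=K, R=–
  K: L=–, R=–
  V: L=–, R=X
  A: L=–, R=–
  X: L=–, R=–

Path to K: H → S → N → M → K, which is 4 edges.

4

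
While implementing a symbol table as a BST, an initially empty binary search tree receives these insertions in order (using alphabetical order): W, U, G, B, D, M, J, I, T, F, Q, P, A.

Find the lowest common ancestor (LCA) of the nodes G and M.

G

Resulting structure (node: left, right):
  W: L=U, R=–
  U: L=G, R=–
  G: L=B, R=M
  B: L=A, R=D
  D: L=–, R=F
  M: L=J, R=T
  J: L=I, R=–
  I: L=–, R=–
  T: L=Q, R=–
  F: L=–, R=–
  Q: L=P, R=–
  P: L=–, R=–
  A: L=–, R=–

Path to G: W → U → G
Path to M: W → U → G → M
G lies on both paths and is an ancestor of the other node.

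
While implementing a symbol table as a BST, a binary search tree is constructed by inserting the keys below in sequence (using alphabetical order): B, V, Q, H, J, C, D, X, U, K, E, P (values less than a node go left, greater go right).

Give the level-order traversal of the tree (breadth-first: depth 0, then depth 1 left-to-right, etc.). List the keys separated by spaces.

B V Q X H U C J D K E P

B: root
V: right child of B (depth 1)
Q: left child of V (depth 2)
H: left child of Q (depth 3)
J: right child of H (depth 4)
C: left child of H (depth 4)
D: right child of C (depth 5)
X: right child of V (depth 2)
U: right child of Q (depth 3)
K: right child of J (depth 5)
E: right child of D (depth 6)
P: right child of K (depth 6)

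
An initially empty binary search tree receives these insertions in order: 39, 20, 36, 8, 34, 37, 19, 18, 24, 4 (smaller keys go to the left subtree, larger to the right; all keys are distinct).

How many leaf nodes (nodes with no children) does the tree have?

4

39: root
20: left child of 39 (depth 1)
36: right child of 20 (depth 2)
8: left child of 20 (depth 2)
34: left child of 36 (depth 3)
37: right child of 36 (depth 3)
19: right child of 8 (depth 3)
18: left child of 19 (depth 4)
24: left child of 34 (depth 4)
4: left child of 8 (depth 3)

Leaves: 4, 18, 24, 37 — 4 in total.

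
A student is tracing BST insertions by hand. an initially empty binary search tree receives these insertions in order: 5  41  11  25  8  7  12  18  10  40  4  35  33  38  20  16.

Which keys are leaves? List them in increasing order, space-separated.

5: root
41: right child of 5 (depth 1)
11: left child of 41 (depth 2)
25: right child of 11 (depth 3)
8: left child of 11 (depth 3)
7: left child of 8 (depth 4)
12: left child of 25 (depth 4)
18: right child of 12 (depth 5)
10: right child of 8 (depth 4)
40: right child of 25 (depth 4)
4: left child of 5 (depth 1)
35: left child of 40 (depth 5)
33: left child of 35 (depth 6)
38: right child of 35 (depth 6)
20: right child of 18 (depth 6)
16: left child of 18 (depth 6)

4 7 10 16 20 33 38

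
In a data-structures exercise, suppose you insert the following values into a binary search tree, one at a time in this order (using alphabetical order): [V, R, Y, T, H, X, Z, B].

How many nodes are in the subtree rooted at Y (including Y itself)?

3

Insert V: tree is empty, so V becomes the root.
Insert R: R < V → go left. Place as left child of V.
Insert Y: Y > V → go right. Place as right child of V.
Insert T: T < V → go left; T > R → go right. Place as right child of R.
Insert H: H < V → go left; H < R → go left. Place as left child of R.
Insert X: X > V → go right; X < Y → go left. Place as left child of Y.
Insert Z: Z > V → go right; Z > Y → go right. Place as right child of Y.
Insert B: B < V → go left; B < R → go left; B < H → go left. Place as left child of H.

Subtree rooted at Y contains: Y, X, Z — 3 nodes.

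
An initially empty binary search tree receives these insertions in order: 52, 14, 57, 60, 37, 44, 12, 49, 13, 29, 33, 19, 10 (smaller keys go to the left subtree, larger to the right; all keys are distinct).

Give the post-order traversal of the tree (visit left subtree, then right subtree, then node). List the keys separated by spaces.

Insert 52: tree is empty, so 52 becomes the root.
Insert 14: 14 < 52 → go left. Place as left child of 52.
Insert 57: 57 > 52 → go right. Place as right child of 52.
Insert 60: 60 > 52 → go right; 60 > 57 → go right. Place as right child of 57.
Insert 37: 37 < 52 → go left; 37 > 14 → go right. Place as right child of 14.
Insert 44: 44 < 52 → go left; 44 > 14 → go right; 44 > 37 → go right. Place as right child of 37.
Insert 12: 12 < 52 → go left; 12 < 14 → go left. Place as left child of 14.
Insert 49: 49 < 52 → go left; 49 > 14 → go right; 49 > 37 → go right; 49 > 44 → go right. Place as right child of 44.
Insert 13: 13 < 52 → go left; 13 < 14 → go left; 13 > 12 → go right. Place as right child of 12.
Insert 29: 29 < 52 → go left; 29 > 14 → go right; 29 < 37 → go left. Place as left child of 37.
Insert 33: 33 < 52 → go left; 33 > 14 → go right; 33 < 37 → go left; 33 > 29 → go right. Place as right child of 29.
Insert 19: 19 < 52 → go left; 19 > 14 → go right; 19 < 37 → go left; 19 < 29 → go left. Place as left child of 29.
Insert 10: 10 < 52 → go left; 10 < 14 → go left; 10 < 12 → go left. Place as left child of 12.

10 13 12 19 33 29 49 44 37 14 60 57 52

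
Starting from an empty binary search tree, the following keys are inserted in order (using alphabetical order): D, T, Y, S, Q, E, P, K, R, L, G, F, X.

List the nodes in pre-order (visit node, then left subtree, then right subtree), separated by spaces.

D: root
T: right child of D (depth 1)
Y: right child of T (depth 2)
S: left child of T (depth 2)
Q: left child of S (depth 3)
E: left child of Q (depth 4)
P: right child of E (depth 5)
K: left child of P (depth 6)
R: right child of Q (depth 4)
L: right child of K (depth 7)
G: left child of K (depth 7)
F: left child of G (depth 8)
X: left child of Y (depth 3)

D T S Q E P K G F L R Y X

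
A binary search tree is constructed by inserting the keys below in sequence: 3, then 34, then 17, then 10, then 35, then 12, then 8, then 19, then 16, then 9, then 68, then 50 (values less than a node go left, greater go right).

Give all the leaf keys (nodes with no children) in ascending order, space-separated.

Insert 3: tree is empty, so 3 becomes the root.
Insert 34: 34 > 3 → go right. Place as right child of 3.
Insert 17: 17 > 3 → go right; 17 < 34 → go left. Place as left child of 34.
Insert 10: 10 > 3 → go right; 10 < 34 → go left; 10 < 17 → go left. Place as left child of 17.
Insert 35: 35 > 3 → go right; 35 > 34 → go right. Place as right child of 34.
Insert 12: 12 > 3 → go right; 12 < 34 → go left; 12 < 17 → go left; 12 > 10 → go right. Place as right child of 10.
Insert 8: 8 > 3 → go right; 8 < 34 → go left; 8 < 17 → go left; 8 < 10 → go left. Place as left child of 10.
Insert 19: 19 > 3 → go right; 19 < 34 → go left; 19 > 17 → go right. Place as right child of 17.
Insert 16: 16 > 3 → go right; 16 < 34 → go left; 16 < 17 → go left; 16 > 10 → go right; 16 > 12 → go right. Place as right child of 12.
Insert 9: 9 > 3 → go right; 9 < 34 → go left; 9 < 17 → go left; 9 < 10 → go left; 9 > 8 → go right. Place as right child of 8.
Insert 68: 68 > 3 → go right; 68 > 34 → go right; 68 > 35 → go right. Place as right child of 35.
Insert 50: 50 > 3 → go right; 50 > 34 → go right; 50 > 35 → go right; 50 < 68 → go left. Place as left child of 68.

9 16 19 50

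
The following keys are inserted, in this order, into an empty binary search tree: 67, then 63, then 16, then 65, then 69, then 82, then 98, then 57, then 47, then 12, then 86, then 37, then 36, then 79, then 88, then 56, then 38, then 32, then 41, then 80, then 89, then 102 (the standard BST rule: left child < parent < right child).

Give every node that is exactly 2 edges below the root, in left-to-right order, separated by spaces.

Resulting structure (node: left, right):
  67: L=63, R=69
  63: L=16, R=65
  16: L=12, R=57
  65: L=–, R=–
  69: L=–, R=82
  82: L=79, R=98
  98: L=86, R=102
  57: L=47, R=–
  47: L=37, R=56
  12: L=–, R=–
  86: L=–, R=88
  37: L=36, R=38
  36: L=32, R=–
  79: L=–, R=80
  88: L=–, R=89
  56: L=–, R=–
  38: L=–, R=41
  32: L=–, R=–
  41: L=–, R=–
  80: L=–, R=–
  89: L=–, R=–
  102: L=–, R=–

16 65 82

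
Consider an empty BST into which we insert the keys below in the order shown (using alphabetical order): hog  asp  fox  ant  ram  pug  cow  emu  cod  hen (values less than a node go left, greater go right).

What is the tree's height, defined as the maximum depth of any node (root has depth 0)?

Resulting structure (node: left, right):
  hog: L=asp, R=ram
  asp: L=ant, R=fox
  fox: L=cow, R=hen
  ant: L=–, R=–
  ram: L=pug, R=–
  pug: L=–, R=–
  cow: L=cod, R=emu
  emu: L=–, R=–
  cod: L=–, R=–
  hen: L=–, R=–

The deepest node is emu at depth 4.

4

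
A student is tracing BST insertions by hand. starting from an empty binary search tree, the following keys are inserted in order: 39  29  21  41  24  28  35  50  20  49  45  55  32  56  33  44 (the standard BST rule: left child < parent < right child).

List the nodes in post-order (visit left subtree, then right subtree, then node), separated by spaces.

20 28 24 21 33 32 35 29 44 45 49 56 55 50 41 39

39: root
29: left child of 39 (depth 1)
21: left child of 29 (depth 2)
41: right child of 39 (depth 1)
24: right child of 21 (depth 3)
28: right child of 24 (depth 4)
35: right child of 29 (depth 2)
50: right child of 41 (depth 2)
20: left child of 21 (depth 3)
49: left child of 50 (depth 3)
45: left child of 49 (depth 4)
55: right child of 50 (depth 3)
32: left child of 35 (depth 3)
56: right child of 55 (depth 4)
33: right child of 32 (depth 4)
44: left child of 45 (depth 5)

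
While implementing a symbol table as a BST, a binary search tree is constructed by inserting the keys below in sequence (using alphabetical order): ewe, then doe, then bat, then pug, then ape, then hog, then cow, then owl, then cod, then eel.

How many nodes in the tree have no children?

Resulting structure (node: left, right):
  ewe: L=doe, R=pug
  doe: L=bat, R=eel
  bat: L=ape, R=cow
  pug: L=hog, R=–
  ape: L=–, R=–
  hog: L=–, R=owl
  cow: L=cod, R=–
  owl: L=–, R=–
  cod: L=–, R=–
  eel: L=–, R=–

Leaves: ape, cod, eel, owl — 4 in total.

4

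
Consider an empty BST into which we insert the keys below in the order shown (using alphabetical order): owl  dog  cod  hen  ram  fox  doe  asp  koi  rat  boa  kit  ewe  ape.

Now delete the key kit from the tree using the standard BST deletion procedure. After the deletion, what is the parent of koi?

owl: root
dog: left child of owl (depth 1)
cod: left child of dog (depth 2)
hen: right child of dog (depth 2)
ram: right child of owl (depth 1)
fox: left child of hen (depth 3)
doe: right child of cod (depth 3)
asp: left child of cod (depth 3)
koi: right child of hen (depth 3)
rat: right child of ram (depth 2)
boa: right child of asp (depth 4)
kit: left child of koi (depth 4)
ewe: left child of fox (depth 4)
ape: left child of asp (depth 4)

Delete kit (at most one child — splice it out).
After deletion, koi's parent is hen.

hen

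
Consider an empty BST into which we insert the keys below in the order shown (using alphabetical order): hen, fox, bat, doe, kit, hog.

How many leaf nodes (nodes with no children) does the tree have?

2

Insert hen: tree is empty, so hen becomes the root.
Insert fox: fox < hen → go left. Place as left child of hen.
Insert bat: bat < hen → go left; bat < fox → go left. Place as left child of fox.
Insert doe: doe < hen → go left; doe < fox → go left; doe > bat → go right. Place as right child of bat.
Insert kit: kit > hen → go right. Place as right child of hen.
Insert hog: hog > hen → go right; hog < kit → go left. Place as left child of kit.

Leaves: doe, hog — 2 in total.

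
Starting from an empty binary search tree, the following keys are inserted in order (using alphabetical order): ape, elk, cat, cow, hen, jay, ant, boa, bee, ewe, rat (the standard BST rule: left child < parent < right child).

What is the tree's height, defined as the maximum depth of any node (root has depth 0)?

4

Insert ape: tree is empty, so ape becomes the root.
Insert elk: elk > ape → go right. Place as right child of ape.
Insert cat: cat > ape → go right; cat < elk → go left. Place as left child of elk.
Insert cow: cow > ape → go right; cow < elk → go left; cow > cat → go right. Place as right child of cat.
Insert hen: hen > ape → go right; hen > elk → go right. Place as right child of elk.
Insert jay: jay > ape → go right; jay > elk → go right; jay > hen → go right. Place as right child of hen.
Insert ant: ant < ape → go left. Place as left child of ape.
Insert boa: boa > ape → go right; boa < elk → go left; boa < cat → go left. Place as left child of cat.
Insert bee: bee > ape → go right; bee < elk → go left; bee < cat → go left; bee < boa → go left. Place as left child of boa.
Insert ewe: ewe > ape → go right; ewe > elk → go right; ewe < hen → go left. Place as left child of hen.
Insert rat: rat > ape → go right; rat > elk → go right; rat > hen → go right; rat > jay → go right. Place as right child of jay.

The deepest node is bee at depth 4.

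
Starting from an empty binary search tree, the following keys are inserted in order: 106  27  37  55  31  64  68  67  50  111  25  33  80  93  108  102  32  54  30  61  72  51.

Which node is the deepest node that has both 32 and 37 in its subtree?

Insert 106: tree is empty, so 106 becomes the root.
Insert 27: 27 < 106 → go left. Place as left child of 106.
Insert 37: 37 < 106 → go left; 37 > 27 → go right. Place as right child of 27.
Insert 55: 55 < 106 → go left; 55 > 27 → go right; 55 > 37 → go right. Place as right child of 37.
Insert 31: 31 < 106 → go left; 31 > 27 → go right; 31 < 37 → go left. Place as left child of 37.
Insert 64: 64 < 106 → go left; 64 > 27 → go right; 64 > 37 → go right; 64 > 55 → go right. Place as right child of 55.
Insert 68: 68 < 106 → go left; 68 > 27 → go right; 68 > 37 → go right; 68 > 55 → go right; 68 > 64 → go right. Place as right child of 64.
Insert 67: 67 < 106 → go left; 67 > 27 → go right; 67 > 37 → go right; 67 > 55 → go right; 67 > 64 → go right; 67 < 68 → go left. Place as left child of 68.
Insert 50: 50 < 106 → go left; 50 > 27 → go right; 50 > 37 → go right; 50 < 55 → go left. Place as left child of 55.
Insert 111: 111 > 106 → go right. Place as right child of 106.
Insert 25: 25 < 106 → go left; 25 < 27 → go left. Place as left child of 27.
Insert 33: 33 < 106 → go left; 33 > 27 → go right; 33 < 37 → go left; 33 > 31 → go right. Place as right child of 31.
Insert 80: 80 < 106 → go left; 80 > 27 → go right; 80 > 37 → go right; 80 > 55 → go right; 80 > 64 → go right; 80 > 68 → go right. Place as right child of 68.
Insert 93: 93 < 106 → go left; 93 > 27 → go right; 93 > 37 → go right; 93 > 55 → go right; 93 > 64 → go right; 93 > 68 → go right; 93 > 80 → go right. Place as right child of 80.
Insert 108: 108 > 106 → go right; 108 < 111 → go left. Place as left child of 111.
Insert 102: 102 < 106 → go left; 102 > 27 → go right; 102 > 37 → go right; 102 > 55 → go right; 102 > 64 → go right; 102 > 68 → go right; 102 > 80 → go right; 102 > 93 → go right. Place as right child of 93.
Insert 32: 32 < 106 → go left; 32 > 27 → go right; 32 < 37 → go left; 32 > 31 → go right; 32 < 33 → go left. Place as left child of 33.
Insert 54: 54 < 106 → go left; 54 > 27 → go right; 54 > 37 → go right; 54 < 55 → go left; 54 > 50 → go right. Place as right child of 50.
Insert 30: 30 < 106 → go left; 30 > 27 → go right; 30 < 37 → go left; 30 < 31 → go left. Place as left child of 31.
Insert 61: 61 < 106 → go left; 61 > 27 → go right; 61 > 37 → go right; 61 > 55 → go right; 61 < 64 → go left. Place as left child of 64.
Insert 72: 72 < 106 → go left; 72 > 27 → go right; 72 > 37 → go right; 72 > 55 → go right; 72 > 64 → go right; 72 > 68 → go right; 72 < 80 → go left. Place as left child of 80.
Insert 51: 51 < 106 → go left; 51 > 27 → go right; 51 > 37 → go right; 51 < 55 → go left; 51 > 50 → go right; 51 < 54 → go left. Place as left child of 54.

Path to 32: 106 → 27 → 37 → 31 → 33 → 32
Path to 37: 106 → 27 → 37
37 lies on both paths and is an ancestor of the other node.

37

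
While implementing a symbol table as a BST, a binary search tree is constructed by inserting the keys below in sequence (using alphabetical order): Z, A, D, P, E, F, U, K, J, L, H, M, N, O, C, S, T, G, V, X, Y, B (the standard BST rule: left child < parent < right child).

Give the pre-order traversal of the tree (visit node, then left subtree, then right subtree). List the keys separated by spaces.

Z: root
A: left child of Z (depth 1)
D: right child of A (depth 2)
P: right child of D (depth 3)
E: left child of P (depth 4)
F: right child of E (depth 5)
U: right child of P (depth 4)
K: right child of F (depth 6)
J: left child of K (depth 7)
L: right child of K (depth 7)
H: left child of J (depth 8)
M: right child of L (depth 8)
N: right child of M (depth 9)
O: right child of N (depth 10)
C: left child of D (depth 3)
S: left child of U (depth 5)
T: right child of S (depth 6)
G: left child of H (depth 9)
V: right child of U (depth 5)
X: right child of V (depth 6)
Y: right child of X (depth 7)
B: left child of C (depth 4)

Z A D C B P E F K J H G L M N O U S T V X Y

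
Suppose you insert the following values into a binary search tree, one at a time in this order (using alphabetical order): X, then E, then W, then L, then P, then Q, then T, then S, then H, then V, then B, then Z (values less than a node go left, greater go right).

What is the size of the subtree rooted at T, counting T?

3

X: root
E: left child of X (depth 1)
W: right child of E (depth 2)
L: left child of W (depth 3)
P: right child of L (depth 4)
Q: right child of P (depth 5)
T: right child of Q (depth 6)
S: left child of T (depth 7)
H: left child of L (depth 4)
V: right child of T (depth 7)
B: left child of E (depth 2)
Z: right child of X (depth 1)

Subtree rooted at T contains: T, S, V — 3 nodes.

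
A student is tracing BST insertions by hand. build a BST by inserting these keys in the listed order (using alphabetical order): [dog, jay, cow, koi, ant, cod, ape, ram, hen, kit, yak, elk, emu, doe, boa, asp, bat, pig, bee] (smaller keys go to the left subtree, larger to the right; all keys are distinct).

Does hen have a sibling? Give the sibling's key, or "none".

Resulting structure (node: left, right):
  dog: L=cow, R=jay
  jay: L=hen, R=koi
  cow: L=ant, R=doe
  koi: L=kit, R=ram
  ant: L=–, R=cod
  cod: L=ape, R=–
  ape: L=–, R=boa
  ram: L=pig, R=yak
  hen: L=elk, R=–
  kit: L=–, R=–
  yak: L=–, R=–
  elk: L=–, R=emu
  emu: L=–, R=–
  doe: L=–, R=–
  boa: L=asp, R=–
  asp: L=–, R=bat
  bat: L=–, R=bee
  pig: L=–, R=–
  bee: L=–, R=–

hen's parent is jay; the other child of jay is koi.

koi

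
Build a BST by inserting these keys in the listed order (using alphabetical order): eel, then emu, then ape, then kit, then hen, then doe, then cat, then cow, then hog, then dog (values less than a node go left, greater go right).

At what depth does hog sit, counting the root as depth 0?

eel: root
emu: right child of eel (depth 1)
ape: left child of eel (depth 1)
kit: right child of emu (depth 2)
hen: left child of kit (depth 3)
doe: right child of ape (depth 2)
cat: left child of doe (depth 3)
cow: right child of cat (depth 4)
hog: right child of hen (depth 4)
dog: right child of doe (depth 3)

Path to hog: eel → emu → kit → hen → hog, which is 4 edges.

4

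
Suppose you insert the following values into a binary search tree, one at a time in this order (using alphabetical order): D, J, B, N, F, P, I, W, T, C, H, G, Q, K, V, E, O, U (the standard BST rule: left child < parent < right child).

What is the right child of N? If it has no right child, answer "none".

Insert D: tree is empty, so D becomes the root.
Insert J: J > D → go right. Place as right child of D.
Insert B: B < D → go left. Place as left child of D.
Insert N: N > D → go right; N > J → go right. Place as right child of J.
Insert F: F > D → go right; F < J → go left. Place as left child of J.
Insert P: P > D → go right; P > J → go right; P > N → go right. Place as right child of N.
Insert I: I > D → go right; I < J → go left; I > F → go right. Place as right child of F.
Insert W: W > D → go right; W > J → go right; W > N → go right; W > P → go right. Place as right child of P.
Insert T: T > D → go right; T > J → go right; T > N → go right; T > P → go right; T < W → go left. Place as left child of W.
Insert C: C < D → go left; C > B → go right. Place as right child of B.
Insert H: H > D → go right; H < J → go left; H > F → go right; H < I → go left. Place as left child of I.
Insert G: G > D → go right; G < J → go left; G > F → go right; G < I → go left; G < H → go left. Place as left child of H.
Insert Q: Q > D → go right; Q > J → go right; Q > N → go right; Q > P → go right; Q < W → go left; Q < T → go left. Place as left child of T.
Insert K: K > D → go right; K > J → go right; K < N → go left. Place as left child of N.
Insert V: V > D → go right; V > J → go right; V > N → go right; V > P → go right; V < W → go left; V > T → go right. Place as right child of T.
Insert E: E > D → go right; E < J → go left; E < F → go left. Place as left child of F.
Insert O: O > D → go right; O > J → go right; O > N → go right; O < P → go left. Place as left child of P.
Insert U: U > D → go right; U > J → go right; U > N → go right; U > P → go right; U < W → go left; U > T → go right; U < V → go left. Place as left child of V.

P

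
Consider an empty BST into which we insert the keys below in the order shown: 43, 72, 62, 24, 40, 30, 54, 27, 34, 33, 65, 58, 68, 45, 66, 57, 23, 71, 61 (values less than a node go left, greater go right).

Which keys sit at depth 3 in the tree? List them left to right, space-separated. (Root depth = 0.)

30 54 65

Insert 43: tree is empty, so 43 becomes the root.
Insert 72: 72 > 43 → go right. Place as right child of 43.
Insert 62: 62 > 43 → go right; 62 < 72 → go left. Place as left child of 72.
Insert 24: 24 < 43 → go left. Place as left child of 43.
Insert 40: 40 < 43 → go left; 40 > 24 → go right. Place as right child of 24.
Insert 30: 30 < 43 → go left; 30 > 24 → go right; 30 < 40 → go left. Place as left child of 40.
Insert 54: 54 > 43 → go right; 54 < 72 → go left; 54 < 62 → go left. Place as left child of 62.
Insert 27: 27 < 43 → go left; 27 > 24 → go right; 27 < 40 → go left; 27 < 30 → go left. Place as left child of 30.
Insert 34: 34 < 43 → go left; 34 > 24 → go right; 34 < 40 → go left; 34 > 30 → go right. Place as right child of 30.
Insert 33: 33 < 43 → go left; 33 > 24 → go right; 33 < 40 → go left; 33 > 30 → go right; 33 < 34 → go left. Place as left child of 34.
Insert 65: 65 > 43 → go right; 65 < 72 → go left; 65 > 62 → go right. Place as right child of 62.
Insert 58: 58 > 43 → go right; 58 < 72 → go left; 58 < 62 → go left; 58 > 54 → go right. Place as right child of 54.
Insert 68: 68 > 43 → go right; 68 < 72 → go left; 68 > 62 → go right; 68 > 65 → go right. Place as right child of 65.
Insert 45: 45 > 43 → go right; 45 < 72 → go left; 45 < 62 → go left; 45 < 54 → go left. Place as left child of 54.
Insert 66: 66 > 43 → go right; 66 < 72 → go left; 66 > 62 → go right; 66 > 65 → go right; 66 < 68 → go left. Place as left child of 68.
Insert 57: 57 > 43 → go right; 57 < 72 → go left; 57 < 62 → go left; 57 > 54 → go right; 57 < 58 → go left. Place as left child of 58.
Insert 23: 23 < 43 → go left; 23 < 24 → go left. Place as left child of 24.
Insert 71: 71 > 43 → go right; 71 < 72 → go left; 71 > 62 → go right; 71 > 65 → go right; 71 > 68 → go right. Place as right child of 68.
Insert 61: 61 > 43 → go right; 61 < 72 → go left; 61 < 62 → go left; 61 > 54 → go right; 61 > 58 → go right. Place as right child of 58.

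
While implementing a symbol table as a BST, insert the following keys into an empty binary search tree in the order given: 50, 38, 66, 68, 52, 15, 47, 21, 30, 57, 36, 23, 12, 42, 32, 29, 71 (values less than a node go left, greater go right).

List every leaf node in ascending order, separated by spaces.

50: root
38: left child of 50 (depth 1)
66: right child of 50 (depth 1)
68: right child of 66 (depth 2)
52: left child of 66 (depth 2)
15: left child of 38 (depth 2)
47: right child of 38 (depth 2)
21: right child of 15 (depth 3)
30: right child of 21 (depth 4)
57: right child of 52 (depth 3)
36: right child of 30 (depth 5)
23: left child of 30 (depth 5)
12: left child of 15 (depth 3)
42: left child of 47 (depth 3)
32: left child of 36 (depth 6)
29: right child of 23 (depth 6)
71: right child of 68 (depth 3)

12 29 32 42 57 71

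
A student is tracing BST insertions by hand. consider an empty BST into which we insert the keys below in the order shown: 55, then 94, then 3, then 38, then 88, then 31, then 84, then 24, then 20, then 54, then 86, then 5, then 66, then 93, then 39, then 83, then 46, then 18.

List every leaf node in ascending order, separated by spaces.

18 46 83 86 93

55: root
94: right child of 55 (depth 1)
3: left child of 55 (depth 1)
38: right child of 3 (depth 2)
88: left child of 94 (depth 2)
31: left child of 38 (depth 3)
84: left child of 88 (depth 3)
24: left child of 31 (depth 4)
20: left child of 24 (depth 5)
54: right child of 38 (depth 3)
86: right child of 84 (depth 4)
5: left child of 20 (depth 6)
66: left child of 84 (depth 4)
93: right child of 88 (depth 3)
39: left child of 54 (depth 4)
83: right child of 66 (depth 5)
46: right child of 39 (depth 5)
18: right child of 5 (depth 7)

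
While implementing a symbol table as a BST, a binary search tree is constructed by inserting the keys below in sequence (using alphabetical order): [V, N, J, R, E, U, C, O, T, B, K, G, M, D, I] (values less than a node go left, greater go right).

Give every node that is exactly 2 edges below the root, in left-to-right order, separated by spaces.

J R

V: root
N: left child of V (depth 1)
J: left child of N (depth 2)
R: right child of N (depth 2)
E: left child of J (depth 3)
U: right child of R (depth 3)
C: left child of E (depth 4)
O: left child of R (depth 3)
T: left child of U (depth 4)
B: left child of C (depth 5)
K: right child of J (depth 3)
G: right child of E (depth 4)
M: right child of K (depth 4)
D: right child of C (depth 5)
I: right child of G (depth 5)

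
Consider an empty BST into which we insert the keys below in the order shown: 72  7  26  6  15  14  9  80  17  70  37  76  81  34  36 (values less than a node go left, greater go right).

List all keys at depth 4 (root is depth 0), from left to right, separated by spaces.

14 17 37

Insert 72: tree is empty, so 72 becomes the root.
Insert 7: 7 < 72 → go left. Place as left child of 72.
Insert 26: 26 < 72 → go left; 26 > 7 → go right. Place as right child of 7.
Insert 6: 6 < 72 → go left; 6 < 7 → go left. Place as left child of 7.
Insert 15: 15 < 72 → go left; 15 > 7 → go right; 15 < 26 → go left. Place as left child of 26.
Insert 14: 14 < 72 → go left; 14 > 7 → go right; 14 < 26 → go left; 14 < 15 → go left. Place as left child of 15.
Insert 9: 9 < 72 → go left; 9 > 7 → go right; 9 < 26 → go left; 9 < 15 → go left; 9 < 14 → go left. Place as left child of 14.
Insert 80: 80 > 72 → go right. Place as right child of 72.
Insert 17: 17 < 72 → go left; 17 > 7 → go right; 17 < 26 → go left; 17 > 15 → go right. Place as right child of 15.
Insert 70: 70 < 72 → go left; 70 > 7 → go right; 70 > 26 → go right. Place as right child of 26.
Insert 37: 37 < 72 → go left; 37 > 7 → go right; 37 > 26 → go right; 37 < 70 → go left. Place as left child of 70.
Insert 76: 76 > 72 → go right; 76 < 80 → go left. Place as left child of 80.
Insert 81: 81 > 72 → go right; 81 > 80 → go right. Place as right child of 80.
Insert 34: 34 < 72 → go left; 34 > 7 → go right; 34 > 26 → go right; 34 < 70 → go left; 34 < 37 → go left. Place as left child of 37.
Insert 36: 36 < 72 → go left; 36 > 7 → go right; 36 > 26 → go right; 36 < 70 → go left; 36 < 37 → go left; 36 > 34 → go right. Place as right child of 34.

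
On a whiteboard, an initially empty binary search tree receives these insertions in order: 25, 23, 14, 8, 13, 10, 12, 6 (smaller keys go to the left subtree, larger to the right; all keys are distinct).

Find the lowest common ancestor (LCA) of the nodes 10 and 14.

14

25: root
23: left child of 25 (depth 1)
14: left child of 23 (depth 2)
8: left child of 14 (depth 3)
13: right child of 8 (depth 4)
10: left child of 13 (depth 5)
12: right child of 10 (depth 6)
6: left child of 8 (depth 4)

Path to 10: 25 → 23 → 14 → 8 → 13 → 10
Path to 14: 25 → 23 → 14
14 lies on both paths and is an ancestor of the other node.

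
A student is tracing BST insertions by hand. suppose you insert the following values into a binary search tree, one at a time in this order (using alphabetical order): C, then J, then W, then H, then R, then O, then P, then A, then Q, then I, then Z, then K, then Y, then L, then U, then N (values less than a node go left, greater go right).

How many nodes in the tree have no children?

Insert C: tree is empty, so C becomes the root.
Insert J: J > C → go right. Place as right child of C.
Insert W: W > C → go right; W > J → go right. Place as right child of J.
Insert H: H > C → go right; H < J → go left. Place as left child of J.
Insert R: R > C → go right; R > J → go right; R < W → go left. Place as left child of W.
Insert O: O > C → go right; O > J → go right; O < W → go left; O < R → go left. Place as left child of R.
Insert P: P > C → go right; P > J → go right; P < W → go left; P < R → go left; P > O → go right. Place as right child of O.
Insert A: A < C → go left. Place as left child of C.
Insert Q: Q > C → go right; Q > J → go right; Q < W → go left; Q < R → go left; Q > O → go right; Q > P → go right. Place as right child of P.
Insert I: I > C → go right; I < J → go left; I > H → go right. Place as right child of H.
Insert Z: Z > C → go right; Z > J → go right; Z > W → go right. Place as right child of W.
Insert K: K > C → go right; K > J → go right; K < W → go left; K < R → go left; K < O → go left. Place as left child of O.
Insert Y: Y > C → go right; Y > J → go right; Y > W → go right; Y < Z → go left. Place as left child of Z.
Insert L: L > C → go right; L > J → go right; L < W → go left; L < R → go left; L < O → go left; L > K → go right. Place as right child of K.
Insert U: U > C → go right; U > J → go right; U < W → go left; U > R → go right. Place as right child of R.
Insert N: N > C → go right; N > J → go right; N < W → go left; N < R → go left; N < O → go left; N > K → go right; N > L → go right. Place as right child of L.

Leaves: A, I, N, Q, U, Y — 6 in total.

6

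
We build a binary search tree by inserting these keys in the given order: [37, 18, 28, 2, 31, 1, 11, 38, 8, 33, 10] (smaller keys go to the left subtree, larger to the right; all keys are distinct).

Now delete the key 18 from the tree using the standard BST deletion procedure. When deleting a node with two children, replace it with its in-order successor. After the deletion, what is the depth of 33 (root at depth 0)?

3

Insert 37: tree is empty, so 37 becomes the root.
Insert 18: 18 < 37 → go left. Place as left child of 37.
Insert 28: 28 < 37 → go left; 28 > 18 → go right. Place as right child of 18.
Insert 2: 2 < 37 → go left; 2 < 18 → go left. Place as left child of 18.
Insert 31: 31 < 37 → go left; 31 > 18 → go right; 31 > 28 → go right. Place as right child of 28.
Insert 1: 1 < 37 → go left; 1 < 18 → go left; 1 < 2 → go left. Place as left child of 2.
Insert 11: 11 < 37 → go left; 11 < 18 → go left; 11 > 2 → go right. Place as right child of 2.
Insert 38: 38 > 37 → go right. Place as right child of 37.
Insert 8: 8 < 37 → go left; 8 < 18 → go left; 8 > 2 → go right; 8 < 11 → go left. Place as left child of 11.
Insert 33: 33 < 37 → go left; 33 > 18 → go right; 33 > 28 → go right; 33 > 31 → go right. Place as right child of 31.
Insert 10: 10 < 37 → go left; 10 < 18 → go left; 10 > 2 → go right; 10 < 11 → go left; 10 > 8 → go right. Place as right child of 8.

Delete 18 (two children — replace with in-order successor).
After deletion, path to 33: 37 → 28 → 31 → 33.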